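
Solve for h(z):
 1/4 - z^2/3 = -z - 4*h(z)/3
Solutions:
 h(z) = z^2/4 - 3*z/4 - 3/16


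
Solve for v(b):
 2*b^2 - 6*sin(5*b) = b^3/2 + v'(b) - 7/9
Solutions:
 v(b) = C1 - b^4/8 + 2*b^3/3 + 7*b/9 + 6*cos(5*b)/5


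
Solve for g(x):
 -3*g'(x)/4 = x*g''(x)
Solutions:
 g(x) = C1 + C2*x^(1/4)


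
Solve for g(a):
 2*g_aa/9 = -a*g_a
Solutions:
 g(a) = C1 + C2*erf(3*a/2)


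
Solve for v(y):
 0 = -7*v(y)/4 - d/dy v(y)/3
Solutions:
 v(y) = C1*exp(-21*y/4)


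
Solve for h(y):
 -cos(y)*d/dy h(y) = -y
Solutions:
 h(y) = C1 + Integral(y/cos(y), y)


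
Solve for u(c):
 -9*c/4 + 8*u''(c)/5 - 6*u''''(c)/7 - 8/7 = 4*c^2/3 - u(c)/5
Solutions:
 u(c) = C1*exp(-sqrt(30)*c*sqrt(28 + sqrt(994))/30) + C2*exp(sqrt(30)*c*sqrt(28 + sqrt(994))/30) + C3*sin(sqrt(30)*c*sqrt(-28 + sqrt(994))/30) + C4*cos(sqrt(30)*c*sqrt(-28 + sqrt(994))/30) + 20*c^2/3 + 45*c/4 - 2120/21


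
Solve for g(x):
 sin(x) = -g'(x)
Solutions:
 g(x) = C1 + cos(x)


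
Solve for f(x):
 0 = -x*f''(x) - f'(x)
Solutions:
 f(x) = C1 + C2*log(x)


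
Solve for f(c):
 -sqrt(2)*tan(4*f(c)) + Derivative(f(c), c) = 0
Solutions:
 f(c) = -asin(C1*exp(4*sqrt(2)*c))/4 + pi/4
 f(c) = asin(C1*exp(4*sqrt(2)*c))/4


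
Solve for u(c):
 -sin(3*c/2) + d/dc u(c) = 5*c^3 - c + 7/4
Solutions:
 u(c) = C1 + 5*c^4/4 - c^2/2 + 7*c/4 - 2*cos(3*c/2)/3


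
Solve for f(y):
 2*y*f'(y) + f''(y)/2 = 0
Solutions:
 f(y) = C1 + C2*erf(sqrt(2)*y)


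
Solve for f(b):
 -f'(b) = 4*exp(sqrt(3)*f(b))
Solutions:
 f(b) = sqrt(3)*(2*log(1/(C1 + 4*b)) - log(3))/6


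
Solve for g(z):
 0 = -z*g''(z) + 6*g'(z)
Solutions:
 g(z) = C1 + C2*z^7


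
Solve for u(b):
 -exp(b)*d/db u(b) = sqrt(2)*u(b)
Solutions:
 u(b) = C1*exp(sqrt(2)*exp(-b))


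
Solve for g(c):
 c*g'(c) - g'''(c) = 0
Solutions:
 g(c) = C1 + Integral(C2*airyai(c) + C3*airybi(c), c)


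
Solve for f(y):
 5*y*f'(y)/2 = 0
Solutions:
 f(y) = C1


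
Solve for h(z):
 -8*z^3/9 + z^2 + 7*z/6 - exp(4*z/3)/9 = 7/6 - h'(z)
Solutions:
 h(z) = C1 + 2*z^4/9 - z^3/3 - 7*z^2/12 + 7*z/6 + exp(4*z/3)/12


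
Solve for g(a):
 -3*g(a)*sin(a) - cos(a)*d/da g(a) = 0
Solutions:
 g(a) = C1*cos(a)^3


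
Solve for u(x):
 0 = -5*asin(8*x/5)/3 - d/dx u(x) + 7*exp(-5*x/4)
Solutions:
 u(x) = C1 - 5*x*asin(8*x/5)/3 - 5*sqrt(25 - 64*x^2)/24 - 28*exp(-5*x/4)/5


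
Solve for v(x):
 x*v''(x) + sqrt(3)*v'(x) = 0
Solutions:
 v(x) = C1 + C2*x^(1 - sqrt(3))


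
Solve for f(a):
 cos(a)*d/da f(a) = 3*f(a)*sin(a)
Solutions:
 f(a) = C1/cos(a)^3


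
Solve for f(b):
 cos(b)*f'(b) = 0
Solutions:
 f(b) = C1


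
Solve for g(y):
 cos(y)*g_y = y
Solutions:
 g(y) = C1 + Integral(y/cos(y), y)


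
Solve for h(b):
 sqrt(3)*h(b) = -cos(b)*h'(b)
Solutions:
 h(b) = C1*(sin(b) - 1)^(sqrt(3)/2)/(sin(b) + 1)^(sqrt(3)/2)


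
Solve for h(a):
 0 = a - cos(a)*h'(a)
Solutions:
 h(a) = C1 + Integral(a/cos(a), a)


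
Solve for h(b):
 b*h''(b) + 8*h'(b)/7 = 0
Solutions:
 h(b) = C1 + C2/b^(1/7)


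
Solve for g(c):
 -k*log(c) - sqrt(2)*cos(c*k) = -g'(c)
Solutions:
 g(c) = C1 + c*k*(log(c) - 1) + sqrt(2)*Piecewise((sin(c*k)/k, Ne(k, 0)), (c, True))


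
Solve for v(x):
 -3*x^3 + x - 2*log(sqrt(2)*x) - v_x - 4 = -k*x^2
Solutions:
 v(x) = C1 + k*x^3/3 - 3*x^4/4 + x^2/2 - 2*x*log(x) - 2*x - x*log(2)


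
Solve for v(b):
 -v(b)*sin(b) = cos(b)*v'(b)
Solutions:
 v(b) = C1*cos(b)


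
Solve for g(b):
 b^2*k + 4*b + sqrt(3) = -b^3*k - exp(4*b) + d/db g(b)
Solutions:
 g(b) = C1 + b^4*k/4 + b^3*k/3 + 2*b^2 + sqrt(3)*b + exp(4*b)/4


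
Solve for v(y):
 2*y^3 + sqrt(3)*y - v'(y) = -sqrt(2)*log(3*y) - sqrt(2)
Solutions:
 v(y) = C1 + y^4/2 + sqrt(3)*y^2/2 + sqrt(2)*y*log(y) + sqrt(2)*y*log(3)


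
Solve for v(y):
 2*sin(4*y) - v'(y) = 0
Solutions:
 v(y) = C1 - cos(4*y)/2


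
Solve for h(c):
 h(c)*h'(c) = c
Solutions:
 h(c) = -sqrt(C1 + c^2)
 h(c) = sqrt(C1 + c^2)


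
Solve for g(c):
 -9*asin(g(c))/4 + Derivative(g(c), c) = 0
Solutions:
 Integral(1/asin(_y), (_y, g(c))) = C1 + 9*c/4


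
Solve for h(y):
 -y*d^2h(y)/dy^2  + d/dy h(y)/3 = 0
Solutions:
 h(y) = C1 + C2*y^(4/3)


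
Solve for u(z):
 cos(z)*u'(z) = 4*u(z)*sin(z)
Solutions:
 u(z) = C1/cos(z)^4


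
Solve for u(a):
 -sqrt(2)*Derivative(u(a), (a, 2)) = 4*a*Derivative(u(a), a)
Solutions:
 u(a) = C1 + C2*erf(2^(1/4)*a)


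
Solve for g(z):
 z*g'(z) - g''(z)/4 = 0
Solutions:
 g(z) = C1 + C2*erfi(sqrt(2)*z)


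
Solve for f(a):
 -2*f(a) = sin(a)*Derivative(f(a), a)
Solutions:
 f(a) = C1*(cos(a) + 1)/(cos(a) - 1)


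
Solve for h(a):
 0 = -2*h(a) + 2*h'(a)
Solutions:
 h(a) = C1*exp(a)


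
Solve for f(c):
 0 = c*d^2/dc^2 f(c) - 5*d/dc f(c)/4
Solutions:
 f(c) = C1 + C2*c^(9/4)


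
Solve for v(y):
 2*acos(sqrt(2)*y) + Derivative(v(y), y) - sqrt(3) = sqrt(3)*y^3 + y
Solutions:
 v(y) = C1 + sqrt(3)*y^4/4 + y^2/2 - 2*y*acos(sqrt(2)*y) + sqrt(3)*y + sqrt(2)*sqrt(1 - 2*y^2)


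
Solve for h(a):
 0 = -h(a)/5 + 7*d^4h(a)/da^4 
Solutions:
 h(a) = C1*exp(-35^(3/4)*a/35) + C2*exp(35^(3/4)*a/35) + C3*sin(35^(3/4)*a/35) + C4*cos(35^(3/4)*a/35)


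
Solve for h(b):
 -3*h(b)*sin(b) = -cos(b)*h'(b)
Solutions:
 h(b) = C1/cos(b)^3


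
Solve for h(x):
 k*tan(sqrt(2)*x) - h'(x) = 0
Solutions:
 h(x) = C1 - sqrt(2)*k*log(cos(sqrt(2)*x))/2


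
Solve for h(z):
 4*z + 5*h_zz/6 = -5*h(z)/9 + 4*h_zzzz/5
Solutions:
 h(z) = C1*exp(-sqrt(15)*z*sqrt(5 + sqrt(89))/12) + C2*exp(sqrt(15)*z*sqrt(5 + sqrt(89))/12) + C3*sin(sqrt(15)*z*sqrt(-5 + sqrt(89))/12) + C4*cos(sqrt(15)*z*sqrt(-5 + sqrt(89))/12) - 36*z/5


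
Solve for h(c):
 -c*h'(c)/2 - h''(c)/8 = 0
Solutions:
 h(c) = C1 + C2*erf(sqrt(2)*c)


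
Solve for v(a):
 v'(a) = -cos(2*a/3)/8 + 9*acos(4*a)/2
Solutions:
 v(a) = C1 + 9*a*acos(4*a)/2 - 9*sqrt(1 - 16*a^2)/8 - 3*sin(2*a/3)/16


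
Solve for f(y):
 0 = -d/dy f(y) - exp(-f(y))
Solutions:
 f(y) = log(C1 - y)


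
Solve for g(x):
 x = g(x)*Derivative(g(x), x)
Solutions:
 g(x) = -sqrt(C1 + x^2)
 g(x) = sqrt(C1 + x^2)


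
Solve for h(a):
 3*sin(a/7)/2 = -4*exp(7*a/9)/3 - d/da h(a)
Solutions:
 h(a) = C1 - 12*exp(7*a/9)/7 + 21*cos(a/7)/2


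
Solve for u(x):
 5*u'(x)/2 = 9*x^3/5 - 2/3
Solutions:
 u(x) = C1 + 9*x^4/50 - 4*x/15


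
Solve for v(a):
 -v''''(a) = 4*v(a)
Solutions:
 v(a) = (C1*sin(a) + C2*cos(a))*exp(-a) + (C3*sin(a) + C4*cos(a))*exp(a)


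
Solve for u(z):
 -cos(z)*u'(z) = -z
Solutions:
 u(z) = C1 + Integral(z/cos(z), z)


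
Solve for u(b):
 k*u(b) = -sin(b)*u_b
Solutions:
 u(b) = C1*exp(k*(-log(cos(b) - 1) + log(cos(b) + 1))/2)


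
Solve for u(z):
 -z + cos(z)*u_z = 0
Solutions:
 u(z) = C1 + Integral(z/cos(z), z)


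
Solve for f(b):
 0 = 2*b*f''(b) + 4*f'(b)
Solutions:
 f(b) = C1 + C2/b


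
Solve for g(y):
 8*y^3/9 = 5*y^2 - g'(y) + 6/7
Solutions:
 g(y) = C1 - 2*y^4/9 + 5*y^3/3 + 6*y/7


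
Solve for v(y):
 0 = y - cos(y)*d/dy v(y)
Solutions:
 v(y) = C1 + Integral(y/cos(y), y)


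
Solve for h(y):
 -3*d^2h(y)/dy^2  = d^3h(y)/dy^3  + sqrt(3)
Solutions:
 h(y) = C1 + C2*y + C3*exp(-3*y) - sqrt(3)*y^2/6


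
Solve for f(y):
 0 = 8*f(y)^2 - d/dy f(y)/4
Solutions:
 f(y) = -1/(C1 + 32*y)


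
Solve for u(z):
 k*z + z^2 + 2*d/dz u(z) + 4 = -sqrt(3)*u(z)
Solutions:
 u(z) = C1*exp(-sqrt(3)*z/2) - sqrt(3)*k*z/3 + 2*k/3 - sqrt(3)*z^2/3 + 4*z/3 - 20*sqrt(3)/9


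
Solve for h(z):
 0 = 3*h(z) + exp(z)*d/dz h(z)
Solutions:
 h(z) = C1*exp(3*exp(-z))


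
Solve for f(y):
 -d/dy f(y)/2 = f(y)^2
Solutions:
 f(y) = 1/(C1 + 2*y)


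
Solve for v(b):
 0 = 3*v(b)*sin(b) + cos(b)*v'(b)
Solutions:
 v(b) = C1*cos(b)^3


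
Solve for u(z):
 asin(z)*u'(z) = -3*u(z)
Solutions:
 u(z) = C1*exp(-3*Integral(1/asin(z), z))


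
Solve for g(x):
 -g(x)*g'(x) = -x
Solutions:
 g(x) = -sqrt(C1 + x^2)
 g(x) = sqrt(C1 + x^2)


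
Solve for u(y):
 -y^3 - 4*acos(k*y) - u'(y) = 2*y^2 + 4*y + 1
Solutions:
 u(y) = C1 - y^4/4 - 2*y^3/3 - 2*y^2 - y - 4*Piecewise((y*acos(k*y) - sqrt(-k^2*y^2 + 1)/k, Ne(k, 0)), (pi*y/2, True))


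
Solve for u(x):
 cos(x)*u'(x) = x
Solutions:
 u(x) = C1 + Integral(x/cos(x), x)


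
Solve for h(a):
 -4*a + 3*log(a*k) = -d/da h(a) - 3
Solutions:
 h(a) = C1 + 2*a^2 - 3*a*log(a*k)


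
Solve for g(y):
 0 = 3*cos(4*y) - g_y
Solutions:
 g(y) = C1 + 3*sin(4*y)/4


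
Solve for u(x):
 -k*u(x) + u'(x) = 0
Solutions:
 u(x) = C1*exp(k*x)


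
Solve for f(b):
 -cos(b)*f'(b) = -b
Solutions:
 f(b) = C1 + Integral(b/cos(b), b)


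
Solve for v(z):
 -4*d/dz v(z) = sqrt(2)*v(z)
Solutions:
 v(z) = C1*exp(-sqrt(2)*z/4)


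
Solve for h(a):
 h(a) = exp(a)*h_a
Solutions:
 h(a) = C1*exp(-exp(-a))


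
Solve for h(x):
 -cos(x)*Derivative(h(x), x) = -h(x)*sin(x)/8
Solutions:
 h(x) = C1/cos(x)^(1/8)


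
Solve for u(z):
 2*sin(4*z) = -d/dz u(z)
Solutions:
 u(z) = C1 + cos(4*z)/2


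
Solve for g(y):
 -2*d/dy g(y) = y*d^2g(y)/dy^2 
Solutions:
 g(y) = C1 + C2/y


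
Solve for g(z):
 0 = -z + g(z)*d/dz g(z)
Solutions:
 g(z) = -sqrt(C1 + z^2)
 g(z) = sqrt(C1 + z^2)


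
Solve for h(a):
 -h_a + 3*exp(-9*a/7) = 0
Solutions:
 h(a) = C1 - 7*exp(-9*a/7)/3


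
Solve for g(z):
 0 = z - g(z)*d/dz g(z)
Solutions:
 g(z) = -sqrt(C1 + z^2)
 g(z) = sqrt(C1 + z^2)


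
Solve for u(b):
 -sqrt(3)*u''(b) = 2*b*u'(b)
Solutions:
 u(b) = C1 + C2*erf(3^(3/4)*b/3)


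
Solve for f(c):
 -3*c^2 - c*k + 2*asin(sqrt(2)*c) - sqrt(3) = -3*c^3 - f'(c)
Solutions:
 f(c) = C1 - 3*c^4/4 + c^3 + c^2*k/2 - 2*c*asin(sqrt(2)*c) + sqrt(3)*c - sqrt(2)*sqrt(1 - 2*c^2)


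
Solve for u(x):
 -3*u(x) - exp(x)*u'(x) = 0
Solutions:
 u(x) = C1*exp(3*exp(-x))


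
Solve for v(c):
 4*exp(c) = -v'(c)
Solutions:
 v(c) = C1 - 4*exp(c)


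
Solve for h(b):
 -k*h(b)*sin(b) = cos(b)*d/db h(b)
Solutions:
 h(b) = C1*exp(k*log(cos(b)))


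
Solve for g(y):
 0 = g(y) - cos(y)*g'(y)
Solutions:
 g(y) = C1*sqrt(sin(y) + 1)/sqrt(sin(y) - 1)


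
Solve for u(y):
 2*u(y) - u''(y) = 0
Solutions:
 u(y) = C1*exp(-sqrt(2)*y) + C2*exp(sqrt(2)*y)


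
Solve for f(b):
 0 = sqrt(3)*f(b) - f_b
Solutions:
 f(b) = C1*exp(sqrt(3)*b)


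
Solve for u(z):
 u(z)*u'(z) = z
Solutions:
 u(z) = -sqrt(C1 + z^2)
 u(z) = sqrt(C1 + z^2)


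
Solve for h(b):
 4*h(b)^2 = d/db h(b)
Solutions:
 h(b) = -1/(C1 + 4*b)


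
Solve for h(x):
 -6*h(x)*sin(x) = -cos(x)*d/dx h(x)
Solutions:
 h(x) = C1/cos(x)^6


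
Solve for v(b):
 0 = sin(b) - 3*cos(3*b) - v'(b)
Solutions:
 v(b) = C1 - sin(3*b) - cos(b)


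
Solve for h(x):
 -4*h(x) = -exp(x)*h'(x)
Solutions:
 h(x) = C1*exp(-4*exp(-x))


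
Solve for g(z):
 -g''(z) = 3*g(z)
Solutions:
 g(z) = C1*sin(sqrt(3)*z) + C2*cos(sqrt(3)*z)


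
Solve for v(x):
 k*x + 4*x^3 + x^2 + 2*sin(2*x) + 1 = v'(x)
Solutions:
 v(x) = C1 + k*x^2/2 + x^4 + x^3/3 + x - cos(2*x)


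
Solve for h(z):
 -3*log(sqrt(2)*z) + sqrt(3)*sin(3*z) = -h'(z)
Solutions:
 h(z) = C1 + 3*z*log(z) - 3*z + 3*z*log(2)/2 + sqrt(3)*cos(3*z)/3


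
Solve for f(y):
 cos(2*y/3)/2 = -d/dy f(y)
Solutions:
 f(y) = C1 - 3*sin(2*y/3)/4


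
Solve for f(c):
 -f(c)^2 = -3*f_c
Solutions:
 f(c) = -3/(C1 + c)


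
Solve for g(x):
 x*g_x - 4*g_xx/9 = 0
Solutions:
 g(x) = C1 + C2*erfi(3*sqrt(2)*x/4)


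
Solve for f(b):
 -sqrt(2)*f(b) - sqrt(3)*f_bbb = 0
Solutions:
 f(b) = C3*exp(-2^(1/6)*3^(5/6)*b/3) + (C1*sin(2^(1/6)*3^(1/3)*b/2) + C2*cos(2^(1/6)*3^(1/3)*b/2))*exp(2^(1/6)*3^(5/6)*b/6)


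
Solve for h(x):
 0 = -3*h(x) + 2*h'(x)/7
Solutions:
 h(x) = C1*exp(21*x/2)


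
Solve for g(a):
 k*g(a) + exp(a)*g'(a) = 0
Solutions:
 g(a) = C1*exp(k*exp(-a))


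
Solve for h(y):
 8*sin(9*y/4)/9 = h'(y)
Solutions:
 h(y) = C1 - 32*cos(9*y/4)/81


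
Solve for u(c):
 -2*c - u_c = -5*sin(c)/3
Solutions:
 u(c) = C1 - c^2 - 5*cos(c)/3


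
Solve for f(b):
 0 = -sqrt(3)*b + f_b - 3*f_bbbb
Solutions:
 f(b) = C1 + C4*exp(3^(2/3)*b/3) + sqrt(3)*b^2/2 + (C2*sin(3^(1/6)*b/2) + C3*cos(3^(1/6)*b/2))*exp(-3^(2/3)*b/6)


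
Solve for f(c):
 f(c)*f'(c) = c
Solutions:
 f(c) = -sqrt(C1 + c^2)
 f(c) = sqrt(C1 + c^2)


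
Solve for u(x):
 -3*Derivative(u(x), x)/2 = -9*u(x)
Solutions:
 u(x) = C1*exp(6*x)


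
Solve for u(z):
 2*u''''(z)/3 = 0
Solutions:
 u(z) = C1 + C2*z + C3*z^2 + C4*z^3


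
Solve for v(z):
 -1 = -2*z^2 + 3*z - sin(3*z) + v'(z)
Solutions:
 v(z) = C1 + 2*z^3/3 - 3*z^2/2 - z - cos(3*z)/3


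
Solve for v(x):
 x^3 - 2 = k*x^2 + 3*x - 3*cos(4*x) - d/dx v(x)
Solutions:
 v(x) = C1 + k*x^3/3 - x^4/4 + 3*x^2/2 + 2*x - 3*sin(4*x)/4


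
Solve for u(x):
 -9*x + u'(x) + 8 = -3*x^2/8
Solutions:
 u(x) = C1 - x^3/8 + 9*x^2/2 - 8*x


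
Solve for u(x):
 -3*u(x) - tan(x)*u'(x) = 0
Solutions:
 u(x) = C1/sin(x)^3


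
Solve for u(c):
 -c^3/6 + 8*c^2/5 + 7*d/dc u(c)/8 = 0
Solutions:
 u(c) = C1 + c^4/21 - 64*c^3/105


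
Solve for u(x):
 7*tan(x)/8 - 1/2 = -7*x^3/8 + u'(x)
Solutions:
 u(x) = C1 + 7*x^4/32 - x/2 - 7*log(cos(x))/8


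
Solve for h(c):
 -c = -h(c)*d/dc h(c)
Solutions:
 h(c) = -sqrt(C1 + c^2)
 h(c) = sqrt(C1 + c^2)


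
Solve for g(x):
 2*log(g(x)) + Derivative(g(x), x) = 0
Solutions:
 Integral(1/log(_y), (_y, g(x))) = C1 - 2*x


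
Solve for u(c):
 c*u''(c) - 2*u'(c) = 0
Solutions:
 u(c) = C1 + C2*c^3


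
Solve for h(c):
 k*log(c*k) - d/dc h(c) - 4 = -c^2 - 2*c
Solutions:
 h(c) = C1 + c^3/3 + c^2 + c*k*log(c*k) + c*(-k - 4)


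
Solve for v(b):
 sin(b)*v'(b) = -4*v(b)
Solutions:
 v(b) = C1*(cos(b)^2 + 2*cos(b) + 1)/(cos(b)^2 - 2*cos(b) + 1)


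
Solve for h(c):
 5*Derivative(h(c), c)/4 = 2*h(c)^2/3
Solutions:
 h(c) = -15/(C1 + 8*c)


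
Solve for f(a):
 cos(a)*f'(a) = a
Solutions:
 f(a) = C1 + Integral(a/cos(a), a)


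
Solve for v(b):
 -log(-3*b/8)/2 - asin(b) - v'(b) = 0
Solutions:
 v(b) = C1 - b*log(-b)/2 - b*asin(b) - b*log(3) + b/2 + b*log(2) + b*log(6)/2 - sqrt(1 - b^2)


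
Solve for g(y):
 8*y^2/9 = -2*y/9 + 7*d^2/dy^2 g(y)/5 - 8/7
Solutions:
 g(y) = C1 + C2*y + 10*y^4/189 + 5*y^3/189 + 20*y^2/49


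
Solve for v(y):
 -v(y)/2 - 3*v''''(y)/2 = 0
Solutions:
 v(y) = (C1*sin(sqrt(2)*3^(3/4)*y/6) + C2*cos(sqrt(2)*3^(3/4)*y/6))*exp(-sqrt(2)*3^(3/4)*y/6) + (C3*sin(sqrt(2)*3^(3/4)*y/6) + C4*cos(sqrt(2)*3^(3/4)*y/6))*exp(sqrt(2)*3^(3/4)*y/6)


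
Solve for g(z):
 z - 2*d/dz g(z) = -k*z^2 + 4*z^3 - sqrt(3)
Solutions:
 g(z) = C1 + k*z^3/6 - z^4/2 + z^2/4 + sqrt(3)*z/2


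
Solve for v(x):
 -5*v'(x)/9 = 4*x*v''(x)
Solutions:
 v(x) = C1 + C2*x^(31/36)


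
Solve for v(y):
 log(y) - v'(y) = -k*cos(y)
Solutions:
 v(y) = C1 + k*sin(y) + y*log(y) - y


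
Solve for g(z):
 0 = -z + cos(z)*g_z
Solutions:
 g(z) = C1 + Integral(z/cos(z), z)


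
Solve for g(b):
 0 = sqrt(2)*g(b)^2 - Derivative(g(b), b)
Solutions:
 g(b) = -1/(C1 + sqrt(2)*b)


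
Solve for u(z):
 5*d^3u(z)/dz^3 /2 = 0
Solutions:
 u(z) = C1 + C2*z + C3*z^2


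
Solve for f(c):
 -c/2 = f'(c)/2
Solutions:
 f(c) = C1 - c^2/2


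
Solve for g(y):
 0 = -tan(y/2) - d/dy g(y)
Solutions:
 g(y) = C1 + 2*log(cos(y/2))


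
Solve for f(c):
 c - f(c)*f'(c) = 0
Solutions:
 f(c) = -sqrt(C1 + c^2)
 f(c) = sqrt(C1 + c^2)


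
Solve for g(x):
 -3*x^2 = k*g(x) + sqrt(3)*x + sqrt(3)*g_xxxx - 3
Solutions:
 g(x) = C1*exp(-3^(7/8)*x*(-k)^(1/4)/3) + C2*exp(3^(7/8)*x*(-k)^(1/4)/3) + C3*exp(-3^(7/8)*I*x*(-k)^(1/4)/3) + C4*exp(3^(7/8)*I*x*(-k)^(1/4)/3) - 3*x^2/k - sqrt(3)*x/k + 3/k


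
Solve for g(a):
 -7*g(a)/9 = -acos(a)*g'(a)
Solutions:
 g(a) = C1*exp(7*Integral(1/acos(a), a)/9)


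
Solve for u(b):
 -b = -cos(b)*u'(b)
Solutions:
 u(b) = C1 + Integral(b/cos(b), b)


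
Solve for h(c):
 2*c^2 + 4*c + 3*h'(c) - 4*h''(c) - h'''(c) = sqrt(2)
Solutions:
 h(c) = C1 + C2*exp(c*(-2 + sqrt(7))) + C3*exp(-c*(2 + sqrt(7))) - 2*c^3/9 - 14*c^2/9 - 124*c/27 + sqrt(2)*c/3


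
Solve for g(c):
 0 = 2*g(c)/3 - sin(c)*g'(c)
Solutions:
 g(c) = C1*(cos(c) - 1)^(1/3)/(cos(c) + 1)^(1/3)


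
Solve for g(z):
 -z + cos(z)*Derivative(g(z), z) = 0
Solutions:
 g(z) = C1 + Integral(z/cos(z), z)


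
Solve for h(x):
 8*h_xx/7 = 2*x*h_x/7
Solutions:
 h(x) = C1 + C2*erfi(sqrt(2)*x/4)


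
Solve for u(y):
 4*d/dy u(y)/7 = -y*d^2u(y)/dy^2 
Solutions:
 u(y) = C1 + C2*y^(3/7)


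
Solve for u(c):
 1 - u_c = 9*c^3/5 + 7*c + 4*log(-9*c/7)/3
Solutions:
 u(c) = C1 - 9*c^4/20 - 7*c^2/2 - 4*c*log(-c)/3 + c*(-3*log(3) + log(21)/3 + log(7) + 7/3)


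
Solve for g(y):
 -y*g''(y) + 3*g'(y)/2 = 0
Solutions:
 g(y) = C1 + C2*y^(5/2)


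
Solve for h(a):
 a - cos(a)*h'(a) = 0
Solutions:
 h(a) = C1 + Integral(a/cos(a), a)


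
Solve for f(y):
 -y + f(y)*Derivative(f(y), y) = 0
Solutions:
 f(y) = -sqrt(C1 + y^2)
 f(y) = sqrt(C1 + y^2)


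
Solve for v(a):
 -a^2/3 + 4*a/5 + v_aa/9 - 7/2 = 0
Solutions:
 v(a) = C1 + C2*a + a^4/4 - 6*a^3/5 + 63*a^2/4


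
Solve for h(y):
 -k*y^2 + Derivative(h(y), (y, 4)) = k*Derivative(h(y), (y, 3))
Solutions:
 h(y) = C1 + C2*y + C3*y^2 + C4*exp(k*y) - y^5/60 - y^4/(12*k) - y^3/(3*k^2)


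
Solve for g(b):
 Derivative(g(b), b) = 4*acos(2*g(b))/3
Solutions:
 Integral(1/acos(2*_y), (_y, g(b))) = C1 + 4*b/3


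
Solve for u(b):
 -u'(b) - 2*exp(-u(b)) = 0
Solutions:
 u(b) = log(C1 - 2*b)


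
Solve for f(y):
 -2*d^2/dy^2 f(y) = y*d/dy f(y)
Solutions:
 f(y) = C1 + C2*erf(y/2)


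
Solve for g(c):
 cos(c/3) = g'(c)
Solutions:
 g(c) = C1 + 3*sin(c/3)


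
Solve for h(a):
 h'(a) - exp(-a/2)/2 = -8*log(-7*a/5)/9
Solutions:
 h(a) = C1 - 8*a*log(-a)/9 + 8*a*(-log(7) + 1 + log(5))/9 - exp(-a/2)


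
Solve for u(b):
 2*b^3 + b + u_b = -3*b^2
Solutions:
 u(b) = C1 - b^4/2 - b^3 - b^2/2


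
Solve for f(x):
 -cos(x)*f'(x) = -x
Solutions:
 f(x) = C1 + Integral(x/cos(x), x)


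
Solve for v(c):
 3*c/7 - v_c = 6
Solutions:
 v(c) = C1 + 3*c^2/14 - 6*c


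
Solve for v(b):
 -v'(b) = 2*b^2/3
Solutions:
 v(b) = C1 - 2*b^3/9


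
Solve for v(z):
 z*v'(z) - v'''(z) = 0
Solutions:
 v(z) = C1 + Integral(C2*airyai(z) + C3*airybi(z), z)


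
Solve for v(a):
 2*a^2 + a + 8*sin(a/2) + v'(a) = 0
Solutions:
 v(a) = C1 - 2*a^3/3 - a^2/2 + 16*cos(a/2)


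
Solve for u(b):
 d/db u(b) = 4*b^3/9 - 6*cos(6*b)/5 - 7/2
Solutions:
 u(b) = C1 + b^4/9 - 7*b/2 - sin(6*b)/5


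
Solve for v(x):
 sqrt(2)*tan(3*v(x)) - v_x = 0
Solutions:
 v(x) = -asin(C1*exp(3*sqrt(2)*x))/3 + pi/3
 v(x) = asin(C1*exp(3*sqrt(2)*x))/3


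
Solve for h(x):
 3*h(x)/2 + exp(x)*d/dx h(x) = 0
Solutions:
 h(x) = C1*exp(3*exp(-x)/2)


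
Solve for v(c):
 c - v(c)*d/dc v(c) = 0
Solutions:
 v(c) = -sqrt(C1 + c^2)
 v(c) = sqrt(C1 + c^2)


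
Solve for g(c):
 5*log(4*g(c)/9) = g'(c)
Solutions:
 -Integral(1/(log(_y) - 2*log(3) + 2*log(2)), (_y, g(c)))/5 = C1 - c


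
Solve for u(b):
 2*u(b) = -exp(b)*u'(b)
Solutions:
 u(b) = C1*exp(2*exp(-b))


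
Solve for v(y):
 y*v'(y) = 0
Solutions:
 v(y) = C1


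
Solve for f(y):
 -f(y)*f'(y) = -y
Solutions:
 f(y) = -sqrt(C1 + y^2)
 f(y) = sqrt(C1 + y^2)


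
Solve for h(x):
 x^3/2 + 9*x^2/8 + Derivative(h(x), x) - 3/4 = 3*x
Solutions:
 h(x) = C1 - x^4/8 - 3*x^3/8 + 3*x^2/2 + 3*x/4


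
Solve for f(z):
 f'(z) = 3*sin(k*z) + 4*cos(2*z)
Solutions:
 f(z) = C1 + 2*sin(2*z) - 3*cos(k*z)/k


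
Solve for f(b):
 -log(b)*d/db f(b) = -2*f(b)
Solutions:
 f(b) = C1*exp(2*Integral(1/log(b), b))


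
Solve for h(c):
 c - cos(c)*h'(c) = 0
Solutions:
 h(c) = C1 + Integral(c/cos(c), c)


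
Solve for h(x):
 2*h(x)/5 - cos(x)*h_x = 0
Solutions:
 h(x) = C1*(sin(x) + 1)^(1/5)/(sin(x) - 1)^(1/5)


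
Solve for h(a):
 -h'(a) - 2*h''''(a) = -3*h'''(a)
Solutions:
 h(a) = C1 + C4*exp(-a/2) + (C2 + C3*a)*exp(a)


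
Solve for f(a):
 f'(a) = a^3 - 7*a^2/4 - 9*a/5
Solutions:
 f(a) = C1 + a^4/4 - 7*a^3/12 - 9*a^2/10


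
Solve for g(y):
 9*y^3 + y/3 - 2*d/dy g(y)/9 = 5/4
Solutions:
 g(y) = C1 + 81*y^4/8 + 3*y^2/4 - 45*y/8


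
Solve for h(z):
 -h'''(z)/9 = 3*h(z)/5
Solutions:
 h(z) = C3*exp(-3*5^(2/3)*z/5) + (C1*sin(3*sqrt(3)*5^(2/3)*z/10) + C2*cos(3*sqrt(3)*5^(2/3)*z/10))*exp(3*5^(2/3)*z/10)


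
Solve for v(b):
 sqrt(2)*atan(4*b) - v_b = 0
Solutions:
 v(b) = C1 + sqrt(2)*(b*atan(4*b) - log(16*b^2 + 1)/8)


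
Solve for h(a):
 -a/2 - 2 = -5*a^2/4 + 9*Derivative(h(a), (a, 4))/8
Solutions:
 h(a) = C1 + C2*a + C3*a^2 + C4*a^3 + a^6/324 - a^5/270 - 2*a^4/27


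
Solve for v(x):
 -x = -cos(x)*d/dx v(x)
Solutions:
 v(x) = C1 + Integral(x/cos(x), x)


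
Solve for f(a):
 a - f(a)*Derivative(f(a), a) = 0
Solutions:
 f(a) = -sqrt(C1 + a^2)
 f(a) = sqrt(C1 + a^2)


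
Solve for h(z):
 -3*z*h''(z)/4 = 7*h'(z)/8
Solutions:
 h(z) = C1 + C2/z^(1/6)


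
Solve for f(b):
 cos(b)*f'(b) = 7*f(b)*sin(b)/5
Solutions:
 f(b) = C1/cos(b)^(7/5)


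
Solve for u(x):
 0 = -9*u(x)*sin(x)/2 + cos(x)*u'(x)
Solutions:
 u(x) = C1/cos(x)^(9/2)


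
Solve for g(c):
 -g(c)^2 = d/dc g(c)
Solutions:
 g(c) = 1/(C1 + c)


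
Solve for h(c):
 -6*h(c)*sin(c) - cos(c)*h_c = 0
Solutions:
 h(c) = C1*cos(c)^6


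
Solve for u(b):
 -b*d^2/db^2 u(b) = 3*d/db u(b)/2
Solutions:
 u(b) = C1 + C2/sqrt(b)


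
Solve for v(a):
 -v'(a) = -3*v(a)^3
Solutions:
 v(a) = -sqrt(2)*sqrt(-1/(C1 + 3*a))/2
 v(a) = sqrt(2)*sqrt(-1/(C1 + 3*a))/2


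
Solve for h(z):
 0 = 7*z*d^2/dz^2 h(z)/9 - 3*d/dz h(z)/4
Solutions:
 h(z) = C1 + C2*z^(55/28)


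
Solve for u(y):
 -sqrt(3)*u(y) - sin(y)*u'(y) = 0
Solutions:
 u(y) = C1*(cos(y) + 1)^(sqrt(3)/2)/(cos(y) - 1)^(sqrt(3)/2)


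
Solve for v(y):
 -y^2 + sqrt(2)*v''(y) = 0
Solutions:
 v(y) = C1 + C2*y + sqrt(2)*y^4/24


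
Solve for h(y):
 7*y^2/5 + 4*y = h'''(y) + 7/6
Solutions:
 h(y) = C1 + C2*y + C3*y^2 + 7*y^5/300 + y^4/6 - 7*y^3/36


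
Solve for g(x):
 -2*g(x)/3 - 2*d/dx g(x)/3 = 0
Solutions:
 g(x) = C1*exp(-x)


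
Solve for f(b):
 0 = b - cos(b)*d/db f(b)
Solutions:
 f(b) = C1 + Integral(b/cos(b), b)


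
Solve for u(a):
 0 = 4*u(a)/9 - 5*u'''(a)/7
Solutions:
 u(a) = C3*exp(2100^(1/3)*a/15) + (C1*sin(3^(5/6)*700^(1/3)*a/30) + C2*cos(3^(5/6)*700^(1/3)*a/30))*exp(-2100^(1/3)*a/30)


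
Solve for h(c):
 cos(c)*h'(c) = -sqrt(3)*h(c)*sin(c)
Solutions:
 h(c) = C1*cos(c)^(sqrt(3))


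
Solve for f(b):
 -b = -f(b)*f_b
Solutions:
 f(b) = -sqrt(C1 + b^2)
 f(b) = sqrt(C1 + b^2)


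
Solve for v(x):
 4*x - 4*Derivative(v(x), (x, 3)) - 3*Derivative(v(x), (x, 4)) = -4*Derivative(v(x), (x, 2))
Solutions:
 v(x) = C1 + C2*x + C3*exp(-2*x) + C4*exp(2*x/3) - x^3/6 - x^2/2


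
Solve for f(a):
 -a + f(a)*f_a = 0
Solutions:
 f(a) = -sqrt(C1 + a^2)
 f(a) = sqrt(C1 + a^2)


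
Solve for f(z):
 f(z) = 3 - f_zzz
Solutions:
 f(z) = C3*exp(-z) + (C1*sin(sqrt(3)*z/2) + C2*cos(sqrt(3)*z/2))*exp(z/2) + 3


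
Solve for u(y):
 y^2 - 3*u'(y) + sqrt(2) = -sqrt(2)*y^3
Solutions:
 u(y) = C1 + sqrt(2)*y^4/12 + y^3/9 + sqrt(2)*y/3


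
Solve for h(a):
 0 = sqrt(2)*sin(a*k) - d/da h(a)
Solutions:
 h(a) = C1 - sqrt(2)*cos(a*k)/k


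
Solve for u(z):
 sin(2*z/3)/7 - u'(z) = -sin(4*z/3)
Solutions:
 u(z) = C1 - 3*cos(2*z/3)/14 - 3*cos(4*z/3)/4


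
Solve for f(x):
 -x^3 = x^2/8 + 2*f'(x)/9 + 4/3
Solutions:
 f(x) = C1 - 9*x^4/8 - 3*x^3/16 - 6*x


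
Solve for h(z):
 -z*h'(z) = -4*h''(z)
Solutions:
 h(z) = C1 + C2*erfi(sqrt(2)*z/4)


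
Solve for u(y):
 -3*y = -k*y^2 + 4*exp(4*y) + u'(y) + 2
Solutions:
 u(y) = C1 + k*y^3/3 - 3*y^2/2 - 2*y - exp(4*y)


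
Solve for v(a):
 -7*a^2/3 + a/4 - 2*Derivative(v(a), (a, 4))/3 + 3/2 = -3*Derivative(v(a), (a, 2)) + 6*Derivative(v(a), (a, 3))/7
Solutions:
 v(a) = C1 + C2*a + C3*exp(3*a*(-3 + sqrt(107))/14) + C4*exp(-3*a*(3 + sqrt(107))/14) + 7*a^4/108 + 13*a^3/216 - 29*a^2/1134


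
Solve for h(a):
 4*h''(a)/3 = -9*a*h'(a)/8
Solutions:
 h(a) = C1 + C2*erf(3*sqrt(3)*a/8)


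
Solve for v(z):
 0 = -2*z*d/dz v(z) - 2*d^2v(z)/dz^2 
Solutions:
 v(z) = C1 + C2*erf(sqrt(2)*z/2)


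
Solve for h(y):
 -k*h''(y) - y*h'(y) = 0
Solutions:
 h(y) = C1 + C2*sqrt(k)*erf(sqrt(2)*y*sqrt(1/k)/2)


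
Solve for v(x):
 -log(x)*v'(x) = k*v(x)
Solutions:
 v(x) = C1*exp(-k*Integral(1/log(x), x))


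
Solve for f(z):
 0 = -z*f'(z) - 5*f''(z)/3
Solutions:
 f(z) = C1 + C2*erf(sqrt(30)*z/10)


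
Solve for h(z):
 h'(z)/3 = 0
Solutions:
 h(z) = C1


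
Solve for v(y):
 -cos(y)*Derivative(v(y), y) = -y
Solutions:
 v(y) = C1 + Integral(y/cos(y), y)


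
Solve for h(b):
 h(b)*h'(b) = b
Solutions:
 h(b) = -sqrt(C1 + b^2)
 h(b) = sqrt(C1 + b^2)


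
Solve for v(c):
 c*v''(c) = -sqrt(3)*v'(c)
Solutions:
 v(c) = C1 + C2*c^(1 - sqrt(3))


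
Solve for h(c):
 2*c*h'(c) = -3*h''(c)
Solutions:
 h(c) = C1 + C2*erf(sqrt(3)*c/3)


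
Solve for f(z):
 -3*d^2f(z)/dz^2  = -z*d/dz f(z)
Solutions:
 f(z) = C1 + C2*erfi(sqrt(6)*z/6)


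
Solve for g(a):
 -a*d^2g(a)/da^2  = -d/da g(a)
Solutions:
 g(a) = C1 + C2*a^2


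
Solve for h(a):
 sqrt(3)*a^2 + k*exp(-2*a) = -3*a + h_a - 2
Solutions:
 h(a) = C1 + sqrt(3)*a^3/3 + 3*a^2/2 + 2*a - k*exp(-2*a)/2


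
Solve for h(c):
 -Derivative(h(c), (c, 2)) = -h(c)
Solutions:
 h(c) = C1*exp(-c) + C2*exp(c)


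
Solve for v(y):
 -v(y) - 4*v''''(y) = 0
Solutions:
 v(y) = (C1*sin(y/2) + C2*cos(y/2))*exp(-y/2) + (C3*sin(y/2) + C4*cos(y/2))*exp(y/2)


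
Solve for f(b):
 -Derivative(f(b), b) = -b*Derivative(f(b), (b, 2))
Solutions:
 f(b) = C1 + C2*b^2


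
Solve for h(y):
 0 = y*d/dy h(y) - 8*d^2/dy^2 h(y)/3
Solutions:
 h(y) = C1 + C2*erfi(sqrt(3)*y/4)


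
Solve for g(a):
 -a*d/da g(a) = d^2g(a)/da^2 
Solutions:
 g(a) = C1 + C2*erf(sqrt(2)*a/2)


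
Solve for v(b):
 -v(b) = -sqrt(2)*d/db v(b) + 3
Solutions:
 v(b) = C1*exp(sqrt(2)*b/2) - 3


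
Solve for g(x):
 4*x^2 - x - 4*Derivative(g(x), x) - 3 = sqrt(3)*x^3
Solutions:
 g(x) = C1 - sqrt(3)*x^4/16 + x^3/3 - x^2/8 - 3*x/4


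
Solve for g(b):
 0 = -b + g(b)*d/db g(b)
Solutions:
 g(b) = -sqrt(C1 + b^2)
 g(b) = sqrt(C1 + b^2)


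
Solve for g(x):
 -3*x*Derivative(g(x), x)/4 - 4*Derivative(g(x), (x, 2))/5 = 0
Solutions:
 g(x) = C1 + C2*erf(sqrt(30)*x/8)


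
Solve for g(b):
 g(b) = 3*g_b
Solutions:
 g(b) = C1*exp(b/3)


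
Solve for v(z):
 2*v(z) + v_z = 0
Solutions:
 v(z) = C1*exp(-2*z)


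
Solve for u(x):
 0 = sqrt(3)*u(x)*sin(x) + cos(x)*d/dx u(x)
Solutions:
 u(x) = C1*cos(x)^(sqrt(3))


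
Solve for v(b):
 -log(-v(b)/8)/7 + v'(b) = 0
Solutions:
 -7*Integral(1/(log(-_y) - 3*log(2)), (_y, v(b))) = C1 - b


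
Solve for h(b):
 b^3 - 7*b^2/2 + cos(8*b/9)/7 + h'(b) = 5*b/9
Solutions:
 h(b) = C1 - b^4/4 + 7*b^3/6 + 5*b^2/18 - 9*sin(8*b/9)/56


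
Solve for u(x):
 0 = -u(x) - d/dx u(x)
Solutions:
 u(x) = C1*exp(-x)


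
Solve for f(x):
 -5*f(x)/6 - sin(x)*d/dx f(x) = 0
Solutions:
 f(x) = C1*(cos(x) + 1)^(5/12)/(cos(x) - 1)^(5/12)


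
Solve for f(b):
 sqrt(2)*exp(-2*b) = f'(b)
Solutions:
 f(b) = C1 - sqrt(2)*exp(-2*b)/2


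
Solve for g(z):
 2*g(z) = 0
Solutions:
 g(z) = 0


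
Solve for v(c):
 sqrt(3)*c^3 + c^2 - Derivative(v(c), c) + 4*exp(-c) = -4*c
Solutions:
 v(c) = C1 + sqrt(3)*c^4/4 + c^3/3 + 2*c^2 - 4*exp(-c)


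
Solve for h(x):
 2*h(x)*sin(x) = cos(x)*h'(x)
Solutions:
 h(x) = C1/cos(x)^2


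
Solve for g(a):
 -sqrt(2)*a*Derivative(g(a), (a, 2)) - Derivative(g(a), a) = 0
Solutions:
 g(a) = C1 + C2*a^(1 - sqrt(2)/2)


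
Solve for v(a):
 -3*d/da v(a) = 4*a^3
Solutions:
 v(a) = C1 - a^4/3


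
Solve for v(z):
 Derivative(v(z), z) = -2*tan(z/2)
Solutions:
 v(z) = C1 + 4*log(cos(z/2))


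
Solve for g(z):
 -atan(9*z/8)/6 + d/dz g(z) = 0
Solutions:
 g(z) = C1 + z*atan(9*z/8)/6 - 2*log(81*z^2 + 64)/27


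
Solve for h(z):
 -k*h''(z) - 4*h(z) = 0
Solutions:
 h(z) = C1*exp(-2*z*sqrt(-1/k)) + C2*exp(2*z*sqrt(-1/k))


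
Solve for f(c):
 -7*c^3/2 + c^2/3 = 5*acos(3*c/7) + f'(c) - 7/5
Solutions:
 f(c) = C1 - 7*c^4/8 + c^3/9 - 5*c*acos(3*c/7) + 7*c/5 + 5*sqrt(49 - 9*c^2)/3


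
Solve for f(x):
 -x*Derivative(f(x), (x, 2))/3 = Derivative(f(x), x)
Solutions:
 f(x) = C1 + C2/x^2


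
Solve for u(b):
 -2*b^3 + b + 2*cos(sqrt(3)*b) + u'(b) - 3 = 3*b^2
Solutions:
 u(b) = C1 + b^4/2 + b^3 - b^2/2 + 3*b - 2*sqrt(3)*sin(sqrt(3)*b)/3


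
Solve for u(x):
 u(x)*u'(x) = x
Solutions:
 u(x) = -sqrt(C1 + x^2)
 u(x) = sqrt(C1 + x^2)


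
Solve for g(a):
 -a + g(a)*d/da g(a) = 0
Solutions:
 g(a) = -sqrt(C1 + a^2)
 g(a) = sqrt(C1 + a^2)


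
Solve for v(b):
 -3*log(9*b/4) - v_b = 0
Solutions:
 v(b) = C1 - 3*b*log(b) + b*log(64/729) + 3*b


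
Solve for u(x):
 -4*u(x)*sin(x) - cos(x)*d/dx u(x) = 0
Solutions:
 u(x) = C1*cos(x)^4


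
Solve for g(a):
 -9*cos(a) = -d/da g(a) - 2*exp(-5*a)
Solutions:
 g(a) = C1 + 9*sin(a) + 2*exp(-5*a)/5


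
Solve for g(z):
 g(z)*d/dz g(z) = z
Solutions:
 g(z) = -sqrt(C1 + z^2)
 g(z) = sqrt(C1 + z^2)


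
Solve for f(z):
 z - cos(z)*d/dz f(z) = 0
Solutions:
 f(z) = C1 + Integral(z/cos(z), z)


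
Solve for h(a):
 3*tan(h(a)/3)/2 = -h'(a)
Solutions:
 h(a) = -3*asin(C1*exp(-a/2)) + 3*pi
 h(a) = 3*asin(C1*exp(-a/2))


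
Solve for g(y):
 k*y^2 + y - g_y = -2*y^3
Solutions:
 g(y) = C1 + k*y^3/3 + y^4/2 + y^2/2


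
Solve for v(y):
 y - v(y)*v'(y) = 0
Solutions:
 v(y) = -sqrt(C1 + y^2)
 v(y) = sqrt(C1 + y^2)


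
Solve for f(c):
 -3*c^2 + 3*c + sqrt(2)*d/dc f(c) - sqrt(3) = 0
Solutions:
 f(c) = C1 + sqrt(2)*c^3/2 - 3*sqrt(2)*c^2/4 + sqrt(6)*c/2


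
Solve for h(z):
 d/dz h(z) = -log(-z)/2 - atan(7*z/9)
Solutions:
 h(z) = C1 - z*log(-z)/2 - z*atan(7*z/9) + z/2 + 9*log(49*z^2 + 81)/14


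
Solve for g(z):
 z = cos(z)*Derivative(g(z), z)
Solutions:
 g(z) = C1 + Integral(z/cos(z), z)


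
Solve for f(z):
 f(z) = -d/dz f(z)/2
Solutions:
 f(z) = C1*exp(-2*z)


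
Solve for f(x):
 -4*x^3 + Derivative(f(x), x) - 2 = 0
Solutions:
 f(x) = C1 + x^4 + 2*x


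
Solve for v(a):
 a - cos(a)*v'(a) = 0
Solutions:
 v(a) = C1 + Integral(a/cos(a), a)


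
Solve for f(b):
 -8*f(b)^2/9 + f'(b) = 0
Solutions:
 f(b) = -9/(C1 + 8*b)


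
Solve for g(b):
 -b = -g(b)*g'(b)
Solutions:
 g(b) = -sqrt(C1 + b^2)
 g(b) = sqrt(C1 + b^2)


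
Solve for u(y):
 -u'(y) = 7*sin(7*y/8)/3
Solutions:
 u(y) = C1 + 8*cos(7*y/8)/3


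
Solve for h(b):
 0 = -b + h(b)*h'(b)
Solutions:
 h(b) = -sqrt(C1 + b^2)
 h(b) = sqrt(C1 + b^2)


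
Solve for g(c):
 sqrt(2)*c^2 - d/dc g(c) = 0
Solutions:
 g(c) = C1 + sqrt(2)*c^3/3


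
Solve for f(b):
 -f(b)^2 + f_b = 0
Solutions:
 f(b) = -1/(C1 + b)


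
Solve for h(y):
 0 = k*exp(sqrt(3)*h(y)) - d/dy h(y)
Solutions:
 h(y) = sqrt(3)*(2*log(-1/(C1 + k*y)) - log(3))/6


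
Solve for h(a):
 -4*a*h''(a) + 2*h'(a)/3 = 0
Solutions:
 h(a) = C1 + C2*a^(7/6)


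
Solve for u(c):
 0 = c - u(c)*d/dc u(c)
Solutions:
 u(c) = -sqrt(C1 + c^2)
 u(c) = sqrt(C1 + c^2)


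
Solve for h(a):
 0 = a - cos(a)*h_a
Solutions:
 h(a) = C1 + Integral(a/cos(a), a)


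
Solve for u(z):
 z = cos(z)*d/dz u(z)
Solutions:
 u(z) = C1 + Integral(z/cos(z), z)


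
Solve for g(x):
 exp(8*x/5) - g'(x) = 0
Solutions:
 g(x) = C1 + 5*exp(8*x/5)/8


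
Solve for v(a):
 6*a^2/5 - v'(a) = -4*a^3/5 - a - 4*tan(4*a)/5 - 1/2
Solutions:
 v(a) = C1 + a^4/5 + 2*a^3/5 + a^2/2 + a/2 - log(cos(4*a))/5


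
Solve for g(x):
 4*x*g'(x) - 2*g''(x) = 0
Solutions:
 g(x) = C1 + C2*erfi(x)


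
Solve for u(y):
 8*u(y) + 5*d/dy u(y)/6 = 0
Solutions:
 u(y) = C1*exp(-48*y/5)


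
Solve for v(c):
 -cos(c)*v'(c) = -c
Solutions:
 v(c) = C1 + Integral(c/cos(c), c)


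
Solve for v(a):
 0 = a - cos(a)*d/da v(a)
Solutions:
 v(a) = C1 + Integral(a/cos(a), a)


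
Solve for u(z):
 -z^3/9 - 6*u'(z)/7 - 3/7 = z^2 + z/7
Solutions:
 u(z) = C1 - 7*z^4/216 - 7*z^3/18 - z^2/12 - z/2


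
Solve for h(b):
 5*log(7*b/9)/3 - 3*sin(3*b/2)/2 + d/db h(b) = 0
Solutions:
 h(b) = C1 - 5*b*log(b)/3 - 2*b*log(7) + b*log(21)/3 + 5*b/3 + 3*b*log(3) - cos(3*b/2)


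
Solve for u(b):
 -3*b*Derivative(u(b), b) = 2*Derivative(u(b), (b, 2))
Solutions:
 u(b) = C1 + C2*erf(sqrt(3)*b/2)


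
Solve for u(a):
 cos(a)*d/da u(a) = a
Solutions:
 u(a) = C1 + Integral(a/cos(a), a)


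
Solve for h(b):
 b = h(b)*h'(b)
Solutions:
 h(b) = -sqrt(C1 + b^2)
 h(b) = sqrt(C1 + b^2)


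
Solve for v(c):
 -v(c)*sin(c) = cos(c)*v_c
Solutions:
 v(c) = C1*cos(c)


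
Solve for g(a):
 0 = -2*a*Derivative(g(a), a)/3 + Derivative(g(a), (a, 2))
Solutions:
 g(a) = C1 + C2*erfi(sqrt(3)*a/3)


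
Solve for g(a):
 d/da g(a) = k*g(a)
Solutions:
 g(a) = C1*exp(a*k)


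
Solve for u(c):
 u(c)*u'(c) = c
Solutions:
 u(c) = -sqrt(C1 + c^2)
 u(c) = sqrt(C1 + c^2)


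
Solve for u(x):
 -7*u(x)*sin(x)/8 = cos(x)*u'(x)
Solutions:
 u(x) = C1*cos(x)^(7/8)


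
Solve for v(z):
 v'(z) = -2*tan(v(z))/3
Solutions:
 v(z) = pi - asin(C1*exp(-2*z/3))
 v(z) = asin(C1*exp(-2*z/3))


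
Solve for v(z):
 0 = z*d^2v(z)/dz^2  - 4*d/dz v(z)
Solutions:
 v(z) = C1 + C2*z^5


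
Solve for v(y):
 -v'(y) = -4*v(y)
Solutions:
 v(y) = C1*exp(4*y)


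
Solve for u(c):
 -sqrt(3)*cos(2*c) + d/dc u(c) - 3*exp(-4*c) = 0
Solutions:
 u(c) = C1 + sqrt(3)*sin(2*c)/2 - 3*exp(-4*c)/4


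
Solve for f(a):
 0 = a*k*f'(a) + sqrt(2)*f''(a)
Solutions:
 f(a) = Piecewise((-2^(3/4)*sqrt(pi)*C1*erf(2^(1/4)*a*sqrt(k)/2)/(2*sqrt(k)) - C2, (k > 0) | (k < 0)), (-C1*a - C2, True))


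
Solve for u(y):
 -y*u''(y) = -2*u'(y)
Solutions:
 u(y) = C1 + C2*y^3


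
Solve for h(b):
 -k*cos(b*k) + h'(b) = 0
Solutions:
 h(b) = C1 + sin(b*k)


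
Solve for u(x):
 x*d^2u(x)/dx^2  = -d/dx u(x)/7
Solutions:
 u(x) = C1 + C2*x^(6/7)


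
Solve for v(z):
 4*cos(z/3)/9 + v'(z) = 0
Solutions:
 v(z) = C1 - 4*sin(z/3)/3


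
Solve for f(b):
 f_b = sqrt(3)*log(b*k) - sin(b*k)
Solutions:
 f(b) = C1 + sqrt(3)*b*(log(b*k) - 1) - Piecewise((-cos(b*k)/k, Ne(k, 0)), (0, True))


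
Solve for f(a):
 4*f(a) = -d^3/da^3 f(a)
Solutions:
 f(a) = C3*exp(-2^(2/3)*a) + (C1*sin(2^(2/3)*sqrt(3)*a/2) + C2*cos(2^(2/3)*sqrt(3)*a/2))*exp(2^(2/3)*a/2)


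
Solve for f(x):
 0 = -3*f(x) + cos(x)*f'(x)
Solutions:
 f(x) = C1*(sin(x) + 1)^(3/2)/(sin(x) - 1)^(3/2)


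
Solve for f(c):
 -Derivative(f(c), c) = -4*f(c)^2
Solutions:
 f(c) = -1/(C1 + 4*c)


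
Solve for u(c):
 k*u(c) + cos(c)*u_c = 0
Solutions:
 u(c) = C1*exp(k*(log(sin(c) - 1) - log(sin(c) + 1))/2)


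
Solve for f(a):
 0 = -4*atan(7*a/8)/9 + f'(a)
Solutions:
 f(a) = C1 + 4*a*atan(7*a/8)/9 - 16*log(49*a^2 + 64)/63


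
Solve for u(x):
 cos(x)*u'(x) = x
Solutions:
 u(x) = C1 + Integral(x/cos(x), x)


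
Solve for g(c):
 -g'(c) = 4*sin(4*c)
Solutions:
 g(c) = C1 + cos(4*c)


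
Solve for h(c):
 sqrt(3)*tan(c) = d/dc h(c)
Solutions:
 h(c) = C1 - sqrt(3)*log(cos(c))


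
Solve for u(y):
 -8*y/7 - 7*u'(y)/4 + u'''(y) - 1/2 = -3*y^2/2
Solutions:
 u(y) = C1 + C2*exp(-sqrt(7)*y/2) + C3*exp(sqrt(7)*y/2) + 2*y^3/7 - 16*y^2/49 + 34*y/49


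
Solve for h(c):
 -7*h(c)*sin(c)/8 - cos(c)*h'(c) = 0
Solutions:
 h(c) = C1*cos(c)^(7/8)


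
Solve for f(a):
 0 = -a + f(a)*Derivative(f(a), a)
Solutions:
 f(a) = -sqrt(C1 + a^2)
 f(a) = sqrt(C1 + a^2)


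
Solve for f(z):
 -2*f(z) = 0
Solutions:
 f(z) = 0


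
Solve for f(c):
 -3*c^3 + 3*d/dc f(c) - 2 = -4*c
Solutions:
 f(c) = C1 + c^4/4 - 2*c^2/3 + 2*c/3


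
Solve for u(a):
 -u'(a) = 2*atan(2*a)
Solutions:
 u(a) = C1 - 2*a*atan(2*a) + log(4*a^2 + 1)/2


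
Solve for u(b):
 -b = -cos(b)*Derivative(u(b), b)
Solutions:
 u(b) = C1 + Integral(b/cos(b), b)


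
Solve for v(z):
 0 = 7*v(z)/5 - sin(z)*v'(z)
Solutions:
 v(z) = C1*(cos(z) - 1)^(7/10)/(cos(z) + 1)^(7/10)


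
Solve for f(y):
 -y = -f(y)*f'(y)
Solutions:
 f(y) = -sqrt(C1 + y^2)
 f(y) = sqrt(C1 + y^2)


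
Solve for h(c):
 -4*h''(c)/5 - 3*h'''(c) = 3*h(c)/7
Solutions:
 h(c) = C1*exp(c*(-112 + 224*14^(1/3)/(135*sqrt(464585) + 92021)^(1/3) + 14^(2/3)*(135*sqrt(464585) + 92021)^(1/3))/1260)*sin(14^(1/3)*sqrt(3)*c*(-14^(1/3)*(135*sqrt(464585) + 92021)^(1/3) + 224/(135*sqrt(464585) + 92021)^(1/3))/1260) + C2*exp(c*(-112 + 224*14^(1/3)/(135*sqrt(464585) + 92021)^(1/3) + 14^(2/3)*(135*sqrt(464585) + 92021)^(1/3))/1260)*cos(14^(1/3)*sqrt(3)*c*(-14^(1/3)*(135*sqrt(464585) + 92021)^(1/3) + 224/(135*sqrt(464585) + 92021)^(1/3))/1260) + C3*exp(-c*(224*14^(1/3)/(135*sqrt(464585) + 92021)^(1/3) + 56 + 14^(2/3)*(135*sqrt(464585) + 92021)^(1/3))/630)


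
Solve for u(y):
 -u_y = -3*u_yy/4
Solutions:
 u(y) = C1 + C2*exp(4*y/3)


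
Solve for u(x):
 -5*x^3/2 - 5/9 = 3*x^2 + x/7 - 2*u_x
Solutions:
 u(x) = C1 + 5*x^4/16 + x^3/2 + x^2/28 + 5*x/18


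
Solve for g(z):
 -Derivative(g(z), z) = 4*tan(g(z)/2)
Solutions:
 g(z) = -2*asin(C1*exp(-2*z)) + 2*pi
 g(z) = 2*asin(C1*exp(-2*z))


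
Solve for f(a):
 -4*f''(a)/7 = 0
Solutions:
 f(a) = C1 + C2*a


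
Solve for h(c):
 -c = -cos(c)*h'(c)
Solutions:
 h(c) = C1 + Integral(c/cos(c), c)


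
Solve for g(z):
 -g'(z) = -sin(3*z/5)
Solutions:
 g(z) = C1 - 5*cos(3*z/5)/3


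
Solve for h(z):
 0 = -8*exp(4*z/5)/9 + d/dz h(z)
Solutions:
 h(z) = C1 + 10*exp(4*z/5)/9


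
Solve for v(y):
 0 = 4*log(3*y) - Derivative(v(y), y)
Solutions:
 v(y) = C1 + 4*y*log(y) - 4*y + y*log(81)


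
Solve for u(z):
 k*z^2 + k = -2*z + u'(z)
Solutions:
 u(z) = C1 + k*z^3/3 + k*z + z^2


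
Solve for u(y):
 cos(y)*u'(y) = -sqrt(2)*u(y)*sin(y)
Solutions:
 u(y) = C1*cos(y)^(sqrt(2))


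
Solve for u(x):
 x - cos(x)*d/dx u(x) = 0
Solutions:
 u(x) = C1 + Integral(x/cos(x), x)


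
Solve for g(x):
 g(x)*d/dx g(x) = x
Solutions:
 g(x) = -sqrt(C1 + x^2)
 g(x) = sqrt(C1 + x^2)


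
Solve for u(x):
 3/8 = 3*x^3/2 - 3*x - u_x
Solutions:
 u(x) = C1 + 3*x^4/8 - 3*x^2/2 - 3*x/8


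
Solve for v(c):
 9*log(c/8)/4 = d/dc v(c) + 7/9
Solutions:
 v(c) = C1 + 9*c*log(c)/4 - 27*c*log(2)/4 - 109*c/36


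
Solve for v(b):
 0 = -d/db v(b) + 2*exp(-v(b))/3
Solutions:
 v(b) = log(C1 + 2*b/3)


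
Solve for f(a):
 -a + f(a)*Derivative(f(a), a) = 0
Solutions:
 f(a) = -sqrt(C1 + a^2)
 f(a) = sqrt(C1 + a^2)


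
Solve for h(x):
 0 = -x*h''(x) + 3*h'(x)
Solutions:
 h(x) = C1 + C2*x^4


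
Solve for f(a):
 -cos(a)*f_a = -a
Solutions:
 f(a) = C1 + Integral(a/cos(a), a)


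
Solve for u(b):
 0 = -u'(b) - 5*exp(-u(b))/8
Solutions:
 u(b) = log(C1 - 5*b/8)


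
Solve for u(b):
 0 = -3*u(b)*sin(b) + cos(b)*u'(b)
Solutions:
 u(b) = C1/cos(b)^3


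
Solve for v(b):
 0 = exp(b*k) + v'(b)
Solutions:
 v(b) = C1 - exp(b*k)/k


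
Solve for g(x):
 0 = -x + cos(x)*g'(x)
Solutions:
 g(x) = C1 + Integral(x/cos(x), x)
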